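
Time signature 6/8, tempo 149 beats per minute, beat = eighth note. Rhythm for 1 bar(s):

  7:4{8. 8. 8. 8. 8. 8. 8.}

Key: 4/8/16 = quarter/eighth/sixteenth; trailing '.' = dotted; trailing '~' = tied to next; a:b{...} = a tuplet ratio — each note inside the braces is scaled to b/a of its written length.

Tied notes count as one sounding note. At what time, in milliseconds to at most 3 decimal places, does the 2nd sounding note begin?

note 2 onset = 6/7b = 345.158ms

1. 0.0ms @ 0 + 345.158ms (6/7)
2. 345.158ms @ 6/7 + 345.158ms (6/7)
3. 690.316ms @ 12/7 + 345.158ms (6/7)
4. 1035.475ms @ 18/7 + 345.158ms (6/7)
5. 1380.633ms @ 24/7 + 345.158ms (6/7)
6. 1725.791ms @ 30/7 + 345.158ms (6/7)
7. 2070.949ms @ 36/7 + 345.158ms (6/7)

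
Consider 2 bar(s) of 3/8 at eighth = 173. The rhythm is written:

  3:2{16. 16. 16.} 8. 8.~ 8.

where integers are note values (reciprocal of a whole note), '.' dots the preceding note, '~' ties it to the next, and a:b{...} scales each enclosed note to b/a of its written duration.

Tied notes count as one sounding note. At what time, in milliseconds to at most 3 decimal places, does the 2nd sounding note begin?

note 2 onset = 1/2b = 173.41ms

1. 0.0ms @ 0 + 173.41ms (1/2)
2. 173.41ms @ 1/2 + 173.41ms (1/2)
3. 346.821ms @ 1 + 173.41ms (1/2)
4. 520.231ms @ 3/2 + 520.231ms (3/2)
5. 1040.462ms @ 3 + 1040.462ms (3)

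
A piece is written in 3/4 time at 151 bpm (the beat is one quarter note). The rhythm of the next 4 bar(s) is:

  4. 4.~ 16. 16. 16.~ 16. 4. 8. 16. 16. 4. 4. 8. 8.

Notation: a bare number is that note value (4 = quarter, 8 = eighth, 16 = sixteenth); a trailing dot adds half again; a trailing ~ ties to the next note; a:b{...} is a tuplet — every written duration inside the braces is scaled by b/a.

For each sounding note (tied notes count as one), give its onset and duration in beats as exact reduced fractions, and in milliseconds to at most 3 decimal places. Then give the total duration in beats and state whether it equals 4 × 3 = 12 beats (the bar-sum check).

1) 0.0ms=0b +596.026ms=3/2b
2) 596.026ms=3/2b +745.033ms=15/8b
3) 1341.06ms=27/8b +149.007ms=3/8b
4) 1490.066ms=15/4b +298.013ms=3/4b
5) 1788.079ms=9/2b +596.026ms=3/2b
6) 2384.106ms=6b +298.013ms=3/4b
7) 2682.119ms=27/4b +149.007ms=3/8b
8) 2831.126ms=57/8b +149.007ms=3/8b
9) 2980.132ms=15/2b +596.026ms=3/2b
10) 3576.159ms=9b +596.026ms=3/2b
11) 4172.185ms=21/2b +298.013ms=3/4b
12) 4470.199ms=45/4b +298.013ms=3/4b
Σ=12b of 12 (151bpm 3/4) — PASS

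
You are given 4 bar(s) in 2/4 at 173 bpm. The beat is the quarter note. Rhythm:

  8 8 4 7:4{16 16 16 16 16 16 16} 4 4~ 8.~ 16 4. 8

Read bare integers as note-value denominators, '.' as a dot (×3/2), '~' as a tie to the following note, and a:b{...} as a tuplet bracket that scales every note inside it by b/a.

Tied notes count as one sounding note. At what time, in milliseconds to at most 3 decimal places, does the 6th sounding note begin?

1. 0.0ms @ 0 + 173.41ms (1/2)
2. 173.41ms @ 1/2 + 173.41ms (1/2)
3. 346.821ms @ 1 + 346.821ms (1)
4. 693.642ms @ 2 + 49.546ms (1/7)
5. 743.187ms @ 15/7 + 49.546ms (1/7)
6. 792.733ms @ 16/7 + 49.546ms (1/7)
7. 842.279ms @ 17/7 + 49.546ms (1/7)
8. 891.825ms @ 18/7 + 49.546ms (1/7)
9. 941.371ms @ 19/7 + 49.546ms (1/7)
10. 990.917ms @ 20/7 + 49.546ms (1/7)
11. 1040.462ms @ 3 + 346.821ms (1)
12. 1387.283ms @ 4 + 693.642ms (2)
13. 2080.925ms @ 6 + 520.231ms (3/2)
14. 2601.156ms @ 15/2 + 173.41ms (1/2)

note 6 onset = 16/7b = 792.733ms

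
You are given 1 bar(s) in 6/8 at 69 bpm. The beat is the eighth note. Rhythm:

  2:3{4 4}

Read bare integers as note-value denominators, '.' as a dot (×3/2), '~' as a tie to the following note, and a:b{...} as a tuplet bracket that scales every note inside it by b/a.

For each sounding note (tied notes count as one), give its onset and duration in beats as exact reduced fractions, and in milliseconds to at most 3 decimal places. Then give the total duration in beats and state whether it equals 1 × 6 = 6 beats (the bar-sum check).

1) 0.0ms=0b +2608.696ms=3b
2) 2608.696ms=3b +2608.696ms=3b
Σ=6b of 6 (69bpm 6/8) — PASS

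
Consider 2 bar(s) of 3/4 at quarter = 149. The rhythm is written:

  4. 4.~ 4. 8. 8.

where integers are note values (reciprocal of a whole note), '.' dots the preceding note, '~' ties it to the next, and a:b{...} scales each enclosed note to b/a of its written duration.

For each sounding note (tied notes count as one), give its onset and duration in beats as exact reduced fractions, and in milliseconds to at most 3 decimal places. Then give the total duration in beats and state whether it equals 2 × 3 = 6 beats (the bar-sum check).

1) 0.0ms=0b +604.027ms=3/2b
2) 604.027ms=3/2b +1208.054ms=3b
3) 1812.081ms=9/2b +302.013ms=3/4b
4) 2114.094ms=21/4b +302.013ms=3/4b
Σ=6b of 6 (149bpm 3/4) — PASS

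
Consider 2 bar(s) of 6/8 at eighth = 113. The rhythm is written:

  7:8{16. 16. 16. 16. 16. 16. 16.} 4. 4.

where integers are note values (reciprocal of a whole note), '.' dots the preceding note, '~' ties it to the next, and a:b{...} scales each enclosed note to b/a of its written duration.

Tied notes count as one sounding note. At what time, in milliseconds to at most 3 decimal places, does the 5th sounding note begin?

1. 0.0ms @ 0 + 455.12ms (6/7)
2. 455.12ms @ 6/7 + 455.12ms (6/7)
3. 910.24ms @ 12/7 + 455.12ms (6/7)
4. 1365.36ms @ 18/7 + 455.12ms (6/7)
5. 1820.48ms @ 24/7 + 455.12ms (6/7)
6. 2275.601ms @ 30/7 + 455.12ms (6/7)
7. 2730.721ms @ 36/7 + 455.12ms (6/7)
8. 3185.841ms @ 6 + 1592.92ms (3)
9. 4778.761ms @ 9 + 1592.92ms (3)

note 5 onset = 24/7b = 1820.48ms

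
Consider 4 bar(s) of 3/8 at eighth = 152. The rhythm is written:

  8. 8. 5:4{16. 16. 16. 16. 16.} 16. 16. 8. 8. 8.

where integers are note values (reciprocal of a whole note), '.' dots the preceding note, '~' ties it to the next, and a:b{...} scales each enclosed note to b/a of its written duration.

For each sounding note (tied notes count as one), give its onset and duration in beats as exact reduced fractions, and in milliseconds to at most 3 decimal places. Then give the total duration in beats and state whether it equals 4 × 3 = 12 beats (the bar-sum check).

1) 0.0ms=0b +592.105ms=3/2b
2) 592.105ms=3/2b +592.105ms=3/2b
3) 1184.211ms=3b +236.842ms=3/5b
4) 1421.053ms=18/5b +236.842ms=3/5b
5) 1657.895ms=21/5b +236.842ms=3/5b
6) 1894.737ms=24/5b +236.842ms=3/5b
7) 2131.579ms=27/5b +236.842ms=3/5b
8) 2368.421ms=6b +296.053ms=3/4b
9) 2664.474ms=27/4b +296.053ms=3/4b
10) 2960.526ms=15/2b +592.105ms=3/2b
11) 3552.632ms=9b +592.105ms=3/2b
12) 4144.737ms=21/2b +592.105ms=3/2b
Σ=12b of 12 (152bpm 3/8) — PASS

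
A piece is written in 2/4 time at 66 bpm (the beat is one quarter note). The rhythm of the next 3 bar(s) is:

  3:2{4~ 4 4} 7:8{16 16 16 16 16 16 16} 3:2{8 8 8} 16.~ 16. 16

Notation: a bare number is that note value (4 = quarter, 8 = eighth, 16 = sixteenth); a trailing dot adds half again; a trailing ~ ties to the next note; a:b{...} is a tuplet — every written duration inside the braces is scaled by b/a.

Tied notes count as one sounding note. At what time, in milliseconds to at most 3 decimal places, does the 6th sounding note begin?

1. 0.0ms @ 0 + 1212.121ms (4/3)
2. 1212.121ms @ 4/3 + 606.061ms (2/3)
3. 1818.182ms @ 2 + 259.74ms (2/7)
4. 2077.922ms @ 16/7 + 259.74ms (2/7)
5. 2337.662ms @ 18/7 + 259.74ms (2/7)
6. 2597.403ms @ 20/7 + 259.74ms (2/7)
7. 2857.143ms @ 22/7 + 259.74ms (2/7)
8. 3116.883ms @ 24/7 + 259.74ms (2/7)
9. 3376.623ms @ 26/7 + 259.74ms (2/7)
10. 3636.364ms @ 4 + 303.03ms (1/3)
11. 3939.394ms @ 13/3 + 303.03ms (1/3)
12. 4242.424ms @ 14/3 + 303.03ms (1/3)
13. 4545.455ms @ 5 + 681.818ms (3/4)
14. 5227.273ms @ 23/4 + 227.273ms (1/4)

note 6 onset = 20/7b = 2597.403ms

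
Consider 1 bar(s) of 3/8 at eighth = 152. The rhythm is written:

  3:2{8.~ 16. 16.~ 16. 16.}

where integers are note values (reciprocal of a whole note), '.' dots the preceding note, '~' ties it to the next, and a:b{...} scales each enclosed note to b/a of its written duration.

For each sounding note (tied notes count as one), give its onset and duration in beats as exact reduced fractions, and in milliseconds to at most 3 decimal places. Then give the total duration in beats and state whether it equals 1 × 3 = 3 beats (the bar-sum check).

1) 0.0ms=0b +592.105ms=3/2b
2) 592.105ms=3/2b +394.737ms=1b
3) 986.842ms=5/2b +197.368ms=1/2b
Σ=3b of 3 (152bpm 3/8) — PASS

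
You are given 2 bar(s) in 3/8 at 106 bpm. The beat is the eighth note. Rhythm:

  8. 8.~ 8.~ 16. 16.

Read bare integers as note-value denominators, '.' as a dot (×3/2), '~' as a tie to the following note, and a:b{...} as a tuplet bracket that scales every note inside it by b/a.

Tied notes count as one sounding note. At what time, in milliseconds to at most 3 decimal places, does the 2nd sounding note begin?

note 2 onset = 3/2b = 849.057ms

1. 0.0ms @ 0 + 849.057ms (3/2)
2. 849.057ms @ 3/2 + 2122.642ms (15/4)
3. 2971.698ms @ 21/4 + 424.528ms (3/4)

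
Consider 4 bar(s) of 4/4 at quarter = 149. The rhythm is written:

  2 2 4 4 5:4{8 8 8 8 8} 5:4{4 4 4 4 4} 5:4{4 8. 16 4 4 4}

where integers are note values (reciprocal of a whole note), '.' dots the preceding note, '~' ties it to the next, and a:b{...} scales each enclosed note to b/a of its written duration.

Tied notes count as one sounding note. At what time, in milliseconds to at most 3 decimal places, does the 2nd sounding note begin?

1. 0.0ms @ 0 + 805.369ms (2)
2. 805.369ms @ 2 + 805.369ms (2)
3. 1610.738ms @ 4 + 402.685ms (1)
4. 2013.423ms @ 5 + 402.685ms (1)
5. 2416.107ms @ 6 + 161.074ms (2/5)
6. 2577.181ms @ 32/5 + 161.074ms (2/5)
7. 2738.255ms @ 34/5 + 161.074ms (2/5)
8. 2899.329ms @ 36/5 + 161.074ms (2/5)
9. 3060.403ms @ 38/5 + 161.074ms (2/5)
10. 3221.477ms @ 8 + 322.148ms (4/5)
11. 3543.624ms @ 44/5 + 322.148ms (4/5)
12. 3865.772ms @ 48/5 + 322.148ms (4/5)
13. 4187.919ms @ 52/5 + 322.148ms (4/5)
14. 4510.067ms @ 56/5 + 322.148ms (4/5)
15. 4832.215ms @ 12 + 322.148ms (4/5)
16. 5154.362ms @ 64/5 + 241.611ms (3/5)
17. 5395.973ms @ 67/5 + 80.537ms (1/5)
18. 5476.51ms @ 68/5 + 322.148ms (4/5)
19. 5798.658ms @ 72/5 + 322.148ms (4/5)
20. 6120.805ms @ 76/5 + 322.148ms (4/5)

note 2 onset = 2b = 805.369ms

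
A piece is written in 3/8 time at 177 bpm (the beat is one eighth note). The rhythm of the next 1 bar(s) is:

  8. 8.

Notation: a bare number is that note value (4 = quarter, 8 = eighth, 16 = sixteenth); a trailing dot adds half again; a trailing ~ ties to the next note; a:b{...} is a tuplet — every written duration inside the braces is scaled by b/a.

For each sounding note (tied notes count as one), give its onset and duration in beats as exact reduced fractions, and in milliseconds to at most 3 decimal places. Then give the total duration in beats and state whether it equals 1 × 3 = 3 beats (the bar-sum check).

1) 0.0ms=0b +508.475ms=3/2b
2) 508.475ms=3/2b +508.475ms=3/2b
Σ=3b of 3 (177bpm 3/8) — PASS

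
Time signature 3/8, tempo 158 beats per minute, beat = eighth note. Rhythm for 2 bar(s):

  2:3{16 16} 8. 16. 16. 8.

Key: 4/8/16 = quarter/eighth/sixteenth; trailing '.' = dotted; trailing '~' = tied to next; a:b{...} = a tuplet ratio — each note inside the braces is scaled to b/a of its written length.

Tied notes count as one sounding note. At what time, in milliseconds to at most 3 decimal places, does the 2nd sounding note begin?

note 2 onset = 3/4b = 284.81ms

1. 0.0ms @ 0 + 284.81ms (3/4)
2. 284.81ms @ 3/4 + 284.81ms (3/4)
3. 569.62ms @ 3/2 + 569.62ms (3/2)
4. 1139.241ms @ 3 + 284.81ms (3/4)
5. 1424.051ms @ 15/4 + 284.81ms (3/4)
6. 1708.861ms @ 9/2 + 569.62ms (3/2)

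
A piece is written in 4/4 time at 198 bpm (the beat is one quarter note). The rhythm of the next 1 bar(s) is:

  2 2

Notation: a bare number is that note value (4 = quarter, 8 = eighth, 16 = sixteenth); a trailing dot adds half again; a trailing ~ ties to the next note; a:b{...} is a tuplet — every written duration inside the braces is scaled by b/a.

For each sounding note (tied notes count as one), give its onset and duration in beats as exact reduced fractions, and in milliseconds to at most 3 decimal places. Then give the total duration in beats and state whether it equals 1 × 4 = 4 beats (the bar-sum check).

1) 0.0ms=0b +606.061ms=2b
2) 606.061ms=2b +606.061ms=2b
Σ=4b of 4 (198bpm 4/4) — PASS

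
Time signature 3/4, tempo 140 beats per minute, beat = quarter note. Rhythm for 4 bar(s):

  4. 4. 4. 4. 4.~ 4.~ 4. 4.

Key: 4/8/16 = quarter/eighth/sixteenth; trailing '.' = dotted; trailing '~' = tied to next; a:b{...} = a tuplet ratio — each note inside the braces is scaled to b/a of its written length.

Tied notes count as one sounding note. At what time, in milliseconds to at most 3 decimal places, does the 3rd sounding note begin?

1. 0.0ms @ 0 + 642.857ms (3/2)
2. 642.857ms @ 3/2 + 642.857ms (3/2)
3. 1285.714ms @ 3 + 642.857ms (3/2)
4. 1928.571ms @ 9/2 + 642.857ms (3/2)
5. 2571.429ms @ 6 + 1928.571ms (9/2)
6. 4500.0ms @ 21/2 + 642.857ms (3/2)

note 3 onset = 3b = 1285.714ms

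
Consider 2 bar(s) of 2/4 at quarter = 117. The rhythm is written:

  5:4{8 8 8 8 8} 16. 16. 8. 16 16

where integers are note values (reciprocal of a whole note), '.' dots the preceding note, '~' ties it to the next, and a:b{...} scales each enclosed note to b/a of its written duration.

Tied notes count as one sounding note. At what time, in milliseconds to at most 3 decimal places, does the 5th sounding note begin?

1. 0.0ms @ 0 + 205.128ms (2/5)
2. 205.128ms @ 2/5 + 205.128ms (2/5)
3. 410.256ms @ 4/5 + 205.128ms (2/5)
4. 615.385ms @ 6/5 + 205.128ms (2/5)
5. 820.513ms @ 8/5 + 205.128ms (2/5)
6. 1025.641ms @ 2 + 192.308ms (3/8)
7. 1217.949ms @ 19/8 + 192.308ms (3/8)
8. 1410.256ms @ 11/4 + 384.615ms (3/4)
9. 1794.872ms @ 7/2 + 128.205ms (1/4)
10. 1923.077ms @ 15/4 + 128.205ms (1/4)

note 5 onset = 8/5b = 820.513ms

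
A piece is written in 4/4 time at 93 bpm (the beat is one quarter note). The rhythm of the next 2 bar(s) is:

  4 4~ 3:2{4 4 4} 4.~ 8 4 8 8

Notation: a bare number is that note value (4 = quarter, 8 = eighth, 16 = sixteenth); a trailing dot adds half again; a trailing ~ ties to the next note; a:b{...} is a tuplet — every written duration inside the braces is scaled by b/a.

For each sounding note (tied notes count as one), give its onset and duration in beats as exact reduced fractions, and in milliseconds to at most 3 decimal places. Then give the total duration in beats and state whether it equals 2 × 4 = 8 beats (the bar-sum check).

1) 0.0ms=0b +645.161ms=1b
2) 645.161ms=1b +1075.269ms=5/3b
3) 1720.43ms=8/3b +430.108ms=2/3b
4) 2150.538ms=10/3b +430.108ms=2/3b
5) 2580.645ms=4b +1290.323ms=2b
6) 3870.968ms=6b +645.161ms=1b
7) 4516.129ms=7b +322.581ms=1/2b
8) 4838.71ms=15/2b +322.581ms=1/2b
Σ=8b of 8 (93bpm 4/4) — PASS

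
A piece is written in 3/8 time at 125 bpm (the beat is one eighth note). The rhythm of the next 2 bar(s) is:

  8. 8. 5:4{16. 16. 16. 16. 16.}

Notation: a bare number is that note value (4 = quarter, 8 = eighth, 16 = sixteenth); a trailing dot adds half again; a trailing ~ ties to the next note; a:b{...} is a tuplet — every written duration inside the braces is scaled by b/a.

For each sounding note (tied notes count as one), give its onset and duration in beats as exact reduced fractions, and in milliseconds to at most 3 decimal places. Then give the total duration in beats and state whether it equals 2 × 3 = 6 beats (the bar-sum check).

1) 0.0ms=0b +720.0ms=3/2b
2) 720.0ms=3/2b +720.0ms=3/2b
3) 1440.0ms=3b +288.0ms=3/5b
4) 1728.0ms=18/5b +288.0ms=3/5b
5) 2016.0ms=21/5b +288.0ms=3/5b
6) 2304.0ms=24/5b +288.0ms=3/5b
7) 2592.0ms=27/5b +288.0ms=3/5b
Σ=6b of 6 (125bpm 3/8) — PASS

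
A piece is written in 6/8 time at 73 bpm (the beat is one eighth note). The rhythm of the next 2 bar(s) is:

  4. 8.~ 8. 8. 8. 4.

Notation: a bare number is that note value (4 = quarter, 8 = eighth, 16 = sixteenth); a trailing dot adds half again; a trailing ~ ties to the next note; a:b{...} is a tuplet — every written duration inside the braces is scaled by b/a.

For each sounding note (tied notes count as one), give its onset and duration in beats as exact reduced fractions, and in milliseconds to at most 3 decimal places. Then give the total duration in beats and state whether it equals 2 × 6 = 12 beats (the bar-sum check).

1) 0.0ms=0b +2465.753ms=3b
2) 2465.753ms=3b +2465.753ms=3b
3) 4931.507ms=6b +1232.877ms=3/2b
4) 6164.384ms=15/2b +1232.877ms=3/2b
5) 7397.26ms=9b +2465.753ms=3b
Σ=12b of 12 (73bpm 6/8) — PASS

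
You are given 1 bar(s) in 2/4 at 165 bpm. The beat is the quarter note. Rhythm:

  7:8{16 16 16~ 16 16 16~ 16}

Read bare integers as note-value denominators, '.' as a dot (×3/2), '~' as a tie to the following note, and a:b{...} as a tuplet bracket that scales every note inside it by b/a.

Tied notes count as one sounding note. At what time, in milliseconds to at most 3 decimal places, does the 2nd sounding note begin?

1. 0.0ms @ 0 + 103.896ms (2/7)
2. 103.896ms @ 2/7 + 103.896ms (2/7)
3. 207.792ms @ 4/7 + 207.792ms (4/7)
4. 415.584ms @ 8/7 + 103.896ms (2/7)
5. 519.481ms @ 10/7 + 207.792ms (4/7)

note 2 onset = 2/7b = 103.896ms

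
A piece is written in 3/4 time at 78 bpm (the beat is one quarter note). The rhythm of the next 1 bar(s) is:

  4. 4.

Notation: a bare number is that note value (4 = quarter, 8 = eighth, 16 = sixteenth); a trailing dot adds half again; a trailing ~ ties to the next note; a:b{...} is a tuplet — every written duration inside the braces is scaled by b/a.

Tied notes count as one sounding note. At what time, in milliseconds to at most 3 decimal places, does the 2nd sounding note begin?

note 2 onset = 3/2b = 1153.846ms

1. 0.0ms @ 0 + 1153.846ms (3/2)
2. 1153.846ms @ 3/2 + 1153.846ms (3/2)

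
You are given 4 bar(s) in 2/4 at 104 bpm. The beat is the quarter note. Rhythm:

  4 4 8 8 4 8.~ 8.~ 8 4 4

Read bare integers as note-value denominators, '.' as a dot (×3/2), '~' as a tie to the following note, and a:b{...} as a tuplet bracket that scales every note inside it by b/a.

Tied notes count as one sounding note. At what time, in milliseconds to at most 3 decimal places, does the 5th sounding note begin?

1. 0.0ms @ 0 + 576.923ms (1)
2. 576.923ms @ 1 + 576.923ms (1)
3. 1153.846ms @ 2 + 288.462ms (1/2)
4. 1442.308ms @ 5/2 + 288.462ms (1/2)
5. 1730.769ms @ 3 + 576.923ms (1)
6. 2307.692ms @ 4 + 1153.846ms (2)
7. 3461.538ms @ 6 + 576.923ms (1)
8. 4038.462ms @ 7 + 576.923ms (1)

note 5 onset = 3b = 1730.769ms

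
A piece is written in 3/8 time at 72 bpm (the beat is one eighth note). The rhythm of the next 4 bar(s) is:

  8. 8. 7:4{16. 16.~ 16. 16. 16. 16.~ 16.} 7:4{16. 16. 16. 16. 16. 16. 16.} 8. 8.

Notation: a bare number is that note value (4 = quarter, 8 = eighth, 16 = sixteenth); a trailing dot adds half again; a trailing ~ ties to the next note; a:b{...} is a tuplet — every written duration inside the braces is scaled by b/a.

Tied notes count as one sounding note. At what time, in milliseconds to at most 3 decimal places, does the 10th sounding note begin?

1. 0.0ms @ 0 + 1250.0ms (3/2)
2. 1250.0ms @ 3/2 + 1250.0ms (3/2)
3. 2500.0ms @ 3 + 357.143ms (3/7)
4. 2857.143ms @ 24/7 + 714.286ms (6/7)
5. 3571.429ms @ 30/7 + 357.143ms (3/7)
6. 3928.571ms @ 33/7 + 357.143ms (3/7)
7. 4285.714ms @ 36/7 + 714.286ms (6/7)
8. 5000.0ms @ 6 + 357.143ms (3/7)
9. 5357.143ms @ 45/7 + 357.143ms (3/7)
10. 5714.286ms @ 48/7 + 357.143ms (3/7)
11. 6071.429ms @ 51/7 + 357.143ms (3/7)
12. 6428.571ms @ 54/7 + 357.143ms (3/7)
13. 6785.714ms @ 57/7 + 357.143ms (3/7)
14. 7142.857ms @ 60/7 + 357.143ms (3/7)
15. 7500.0ms @ 9 + 1250.0ms (3/2)
16. 8750.0ms @ 21/2 + 1250.0ms (3/2)

note 10 onset = 48/7b = 5714.286ms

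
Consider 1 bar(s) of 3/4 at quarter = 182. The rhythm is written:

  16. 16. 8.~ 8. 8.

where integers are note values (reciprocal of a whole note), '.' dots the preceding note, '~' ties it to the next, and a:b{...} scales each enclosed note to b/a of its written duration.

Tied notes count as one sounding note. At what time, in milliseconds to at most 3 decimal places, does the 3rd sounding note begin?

note 3 onset = 3/4b = 247.253ms

1. 0.0ms @ 0 + 123.626ms (3/8)
2. 123.626ms @ 3/8 + 123.626ms (3/8)
3. 247.253ms @ 3/4 + 494.505ms (3/2)
4. 741.758ms @ 9/4 + 247.253ms (3/4)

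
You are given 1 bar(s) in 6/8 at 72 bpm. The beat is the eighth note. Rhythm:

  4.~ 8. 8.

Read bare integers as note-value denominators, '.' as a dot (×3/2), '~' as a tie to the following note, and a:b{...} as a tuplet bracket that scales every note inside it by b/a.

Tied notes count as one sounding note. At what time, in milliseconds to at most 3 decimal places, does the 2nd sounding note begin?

note 2 onset = 9/2b = 3750.0ms

1. 0.0ms @ 0 + 3750.0ms (9/2)
2. 3750.0ms @ 9/2 + 1250.0ms (3/2)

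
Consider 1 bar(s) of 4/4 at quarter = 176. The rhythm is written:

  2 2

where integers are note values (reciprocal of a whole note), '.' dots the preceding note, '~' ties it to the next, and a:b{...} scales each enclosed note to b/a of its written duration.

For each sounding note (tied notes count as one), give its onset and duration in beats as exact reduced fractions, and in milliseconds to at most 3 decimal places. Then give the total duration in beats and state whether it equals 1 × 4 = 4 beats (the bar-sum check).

1) 0.0ms=0b +681.818ms=2b
2) 681.818ms=2b +681.818ms=2b
Σ=4b of 4 (176bpm 4/4) — PASS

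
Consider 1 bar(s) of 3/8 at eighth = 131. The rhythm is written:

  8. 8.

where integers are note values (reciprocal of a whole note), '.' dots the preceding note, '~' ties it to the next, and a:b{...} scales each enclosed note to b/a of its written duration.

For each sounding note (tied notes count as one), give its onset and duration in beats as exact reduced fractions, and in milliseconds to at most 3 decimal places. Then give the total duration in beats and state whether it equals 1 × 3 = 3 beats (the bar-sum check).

1) 0.0ms=0b +687.023ms=3/2b
2) 687.023ms=3/2b +687.023ms=3/2b
Σ=3b of 3 (131bpm 3/8) — PASS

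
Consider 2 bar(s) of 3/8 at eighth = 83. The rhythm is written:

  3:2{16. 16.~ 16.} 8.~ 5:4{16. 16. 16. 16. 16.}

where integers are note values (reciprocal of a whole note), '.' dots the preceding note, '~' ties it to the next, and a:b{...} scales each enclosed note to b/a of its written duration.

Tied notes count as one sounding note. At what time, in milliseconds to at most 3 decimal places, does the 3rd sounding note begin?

1. 0.0ms @ 0 + 361.446ms (1/2)
2. 361.446ms @ 1/2 + 722.892ms (1)
3. 1084.337ms @ 3/2 + 1518.072ms (21/10)
4. 2602.41ms @ 18/5 + 433.735ms (3/5)
5. 3036.145ms @ 21/5 + 433.735ms (3/5)
6. 3469.88ms @ 24/5 + 433.735ms (3/5)
7. 3903.614ms @ 27/5 + 433.735ms (3/5)

note 3 onset = 3/2b = 1084.337ms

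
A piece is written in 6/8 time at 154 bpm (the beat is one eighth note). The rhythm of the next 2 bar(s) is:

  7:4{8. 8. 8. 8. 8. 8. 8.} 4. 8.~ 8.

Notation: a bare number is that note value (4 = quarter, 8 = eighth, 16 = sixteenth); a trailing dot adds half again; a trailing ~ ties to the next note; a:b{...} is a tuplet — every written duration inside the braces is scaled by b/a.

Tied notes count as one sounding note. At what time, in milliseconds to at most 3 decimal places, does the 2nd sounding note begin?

note 2 onset = 6/7b = 333.952ms

1. 0.0ms @ 0 + 333.952ms (6/7)
2. 333.952ms @ 6/7 + 333.952ms (6/7)
3. 667.904ms @ 12/7 + 333.952ms (6/7)
4. 1001.855ms @ 18/7 + 333.952ms (6/7)
5. 1335.807ms @ 24/7 + 333.952ms (6/7)
6. 1669.759ms @ 30/7 + 333.952ms (6/7)
7. 2003.711ms @ 36/7 + 333.952ms (6/7)
8. 2337.662ms @ 6 + 1168.831ms (3)
9. 3506.494ms @ 9 + 1168.831ms (3)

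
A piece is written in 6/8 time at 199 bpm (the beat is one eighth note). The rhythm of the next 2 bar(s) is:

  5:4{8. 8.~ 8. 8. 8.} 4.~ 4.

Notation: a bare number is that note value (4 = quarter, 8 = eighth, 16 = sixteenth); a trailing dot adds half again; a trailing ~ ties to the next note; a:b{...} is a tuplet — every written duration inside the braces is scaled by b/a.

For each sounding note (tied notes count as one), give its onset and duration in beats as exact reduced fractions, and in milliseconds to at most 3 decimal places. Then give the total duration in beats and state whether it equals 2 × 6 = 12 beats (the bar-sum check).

1) 0.0ms=0b +361.809ms=6/5b
2) 361.809ms=6/5b +723.618ms=12/5b
3) 1085.427ms=18/5b +361.809ms=6/5b
4) 1447.236ms=24/5b +361.809ms=6/5b
5) 1809.045ms=6b +1809.045ms=6b
Σ=12b of 12 (199bpm 6/8) — PASS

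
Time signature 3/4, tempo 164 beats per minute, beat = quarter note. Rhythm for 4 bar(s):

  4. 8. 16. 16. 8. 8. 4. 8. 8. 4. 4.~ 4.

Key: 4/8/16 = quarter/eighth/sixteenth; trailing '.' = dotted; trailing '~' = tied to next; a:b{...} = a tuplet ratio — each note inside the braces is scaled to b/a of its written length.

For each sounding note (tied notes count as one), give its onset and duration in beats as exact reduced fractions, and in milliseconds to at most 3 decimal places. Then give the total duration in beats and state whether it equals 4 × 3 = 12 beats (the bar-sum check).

1) 0.0ms=0b +548.78ms=3/2b
2) 548.78ms=3/2b +274.39ms=3/4b
3) 823.171ms=9/4b +137.195ms=3/8b
4) 960.366ms=21/8b +137.195ms=3/8b
5) 1097.561ms=3b +274.39ms=3/4b
6) 1371.951ms=15/4b +274.39ms=3/4b
7) 1646.341ms=9/2b +548.78ms=3/2b
8) 2195.122ms=6b +274.39ms=3/4b
9) 2469.512ms=27/4b +274.39ms=3/4b
10) 2743.902ms=15/2b +548.78ms=3/2b
11) 3292.683ms=9b +1097.561ms=3b
Σ=12b of 12 (164bpm 3/4) — PASS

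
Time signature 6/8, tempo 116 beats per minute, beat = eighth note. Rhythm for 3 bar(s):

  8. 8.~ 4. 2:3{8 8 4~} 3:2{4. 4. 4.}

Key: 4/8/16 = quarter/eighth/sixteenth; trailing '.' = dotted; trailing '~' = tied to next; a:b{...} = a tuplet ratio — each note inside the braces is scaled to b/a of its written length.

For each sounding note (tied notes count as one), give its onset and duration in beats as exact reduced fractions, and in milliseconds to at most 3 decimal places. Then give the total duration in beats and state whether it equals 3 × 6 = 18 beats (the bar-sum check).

1) 0.0ms=0b +775.862ms=3/2b
2) 775.862ms=3/2b +2327.586ms=9/2b
3) 3103.448ms=6b +775.862ms=3/2b
4) 3879.31ms=15/2b +775.862ms=3/2b
5) 4655.172ms=9b +2586.207ms=5b
6) 7241.379ms=14b +1034.483ms=2b
7) 8275.862ms=16b +1034.483ms=2b
Σ=18b of 18 (116bpm 6/8) — PASS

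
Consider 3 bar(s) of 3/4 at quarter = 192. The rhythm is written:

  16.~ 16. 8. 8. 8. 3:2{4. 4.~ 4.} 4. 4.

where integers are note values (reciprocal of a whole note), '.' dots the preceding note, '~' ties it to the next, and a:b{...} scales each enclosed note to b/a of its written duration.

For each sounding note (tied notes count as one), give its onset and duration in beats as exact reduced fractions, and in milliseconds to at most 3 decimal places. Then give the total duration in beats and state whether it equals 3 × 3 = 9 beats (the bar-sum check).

1) 0.0ms=0b +234.375ms=3/4b
2) 234.375ms=3/4b +234.375ms=3/4b
3) 468.75ms=3/2b +234.375ms=3/4b
4) 703.125ms=9/4b +234.375ms=3/4b
5) 937.5ms=3b +312.5ms=1b
6) 1250.0ms=4b +625.0ms=2b
7) 1875.0ms=6b +468.75ms=3/2b
8) 2343.75ms=15/2b +468.75ms=3/2b
Σ=9b of 9 (192bpm 3/4) — PASS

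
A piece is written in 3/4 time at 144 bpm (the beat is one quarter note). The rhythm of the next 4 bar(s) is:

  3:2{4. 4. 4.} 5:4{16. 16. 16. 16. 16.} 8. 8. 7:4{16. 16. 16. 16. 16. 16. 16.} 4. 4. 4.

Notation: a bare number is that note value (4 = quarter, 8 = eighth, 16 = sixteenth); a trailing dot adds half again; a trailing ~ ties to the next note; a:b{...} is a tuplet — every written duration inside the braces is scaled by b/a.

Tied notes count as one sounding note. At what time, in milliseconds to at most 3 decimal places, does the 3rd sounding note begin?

note 3 onset = 2b = 833.333ms

1. 0.0ms @ 0 + 416.667ms (1)
2. 416.667ms @ 1 + 416.667ms (1)
3. 833.333ms @ 2 + 416.667ms (1)
4. 1250.0ms @ 3 + 125.0ms (3/10)
5. 1375.0ms @ 33/10 + 125.0ms (3/10)
6. 1500.0ms @ 18/5 + 125.0ms (3/10)
7. 1625.0ms @ 39/10 + 125.0ms (3/10)
8. 1750.0ms @ 21/5 + 125.0ms (3/10)
9. 1875.0ms @ 9/2 + 312.5ms (3/4)
10. 2187.5ms @ 21/4 + 312.5ms (3/4)
11. 2500.0ms @ 6 + 89.286ms (3/14)
12. 2589.286ms @ 87/14 + 89.286ms (3/14)
13. 2678.571ms @ 45/7 + 89.286ms (3/14)
14. 2767.857ms @ 93/14 + 89.286ms (3/14)
15. 2857.143ms @ 48/7 + 89.286ms (3/14)
16. 2946.429ms @ 99/14 + 89.286ms (3/14)
17. 3035.714ms @ 51/7 + 89.286ms (3/14)
18. 3125.0ms @ 15/2 + 625.0ms (3/2)
19. 3750.0ms @ 9 + 625.0ms (3/2)
20. 4375.0ms @ 21/2 + 625.0ms (3/2)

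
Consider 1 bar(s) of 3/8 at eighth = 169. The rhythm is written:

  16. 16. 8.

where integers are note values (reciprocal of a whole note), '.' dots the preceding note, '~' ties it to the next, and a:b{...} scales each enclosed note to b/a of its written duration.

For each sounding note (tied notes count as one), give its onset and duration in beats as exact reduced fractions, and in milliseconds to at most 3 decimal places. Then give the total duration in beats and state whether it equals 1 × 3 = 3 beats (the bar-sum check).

1) 0.0ms=0b +266.272ms=3/4b
2) 266.272ms=3/4b +266.272ms=3/4b
3) 532.544ms=3/2b +532.544ms=3/2b
Σ=3b of 3 (169bpm 3/8) — PASS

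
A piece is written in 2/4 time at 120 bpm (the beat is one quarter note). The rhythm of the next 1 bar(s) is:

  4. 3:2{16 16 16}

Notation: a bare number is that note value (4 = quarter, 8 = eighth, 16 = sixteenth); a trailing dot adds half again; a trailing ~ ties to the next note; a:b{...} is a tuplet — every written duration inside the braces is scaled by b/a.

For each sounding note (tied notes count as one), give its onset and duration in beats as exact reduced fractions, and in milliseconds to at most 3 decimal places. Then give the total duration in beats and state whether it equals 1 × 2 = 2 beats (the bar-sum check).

1) 0.0ms=0b +750.0ms=3/2b
2) 750.0ms=3/2b +83.333ms=1/6b
3) 833.333ms=5/3b +83.333ms=1/6b
4) 916.667ms=11/6b +83.333ms=1/6b
Σ=2b of 2 (120bpm 2/4) — PASS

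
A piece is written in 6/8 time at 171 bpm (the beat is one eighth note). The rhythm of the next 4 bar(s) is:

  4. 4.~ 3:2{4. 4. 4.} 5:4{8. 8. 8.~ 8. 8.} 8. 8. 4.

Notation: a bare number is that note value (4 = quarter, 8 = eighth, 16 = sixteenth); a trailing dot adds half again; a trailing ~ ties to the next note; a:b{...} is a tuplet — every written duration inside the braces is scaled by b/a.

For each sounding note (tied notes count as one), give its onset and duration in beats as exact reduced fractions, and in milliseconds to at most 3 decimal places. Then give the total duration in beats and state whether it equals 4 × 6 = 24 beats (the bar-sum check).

1) 0.0ms=0b +1052.632ms=3b
2) 1052.632ms=3b +1754.386ms=5b
3) 2807.018ms=8b +701.754ms=2b
4) 3508.772ms=10b +701.754ms=2b
5) 4210.526ms=12b +421.053ms=6/5b
6) 4631.579ms=66/5b +421.053ms=6/5b
7) 5052.632ms=72/5b +842.105ms=12/5b
8) 5894.737ms=84/5b +421.053ms=6/5b
9) 6315.789ms=18b +526.316ms=3/2b
10) 6842.105ms=39/2b +526.316ms=3/2b
11) 7368.421ms=21b +1052.632ms=3b
Σ=24b of 24 (171bpm 6/8) — PASS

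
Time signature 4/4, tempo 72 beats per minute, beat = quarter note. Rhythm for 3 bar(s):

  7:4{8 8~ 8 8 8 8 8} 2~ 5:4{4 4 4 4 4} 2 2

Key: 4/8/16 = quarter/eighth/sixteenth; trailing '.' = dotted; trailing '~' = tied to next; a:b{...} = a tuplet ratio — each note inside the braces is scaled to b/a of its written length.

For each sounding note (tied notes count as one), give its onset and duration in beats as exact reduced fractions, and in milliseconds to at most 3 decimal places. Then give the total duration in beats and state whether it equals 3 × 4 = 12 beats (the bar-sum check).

1) 0.0ms=0b +238.095ms=2/7b
2) 238.095ms=2/7b +476.19ms=4/7b
3) 714.286ms=6/7b +238.095ms=2/7b
4) 952.381ms=8/7b +238.095ms=2/7b
5) 1190.476ms=10/7b +238.095ms=2/7b
6) 1428.571ms=12/7b +238.095ms=2/7b
7) 1666.667ms=2b +2333.333ms=14/5b
8) 4000.0ms=24/5b +666.667ms=4/5b
9) 4666.667ms=28/5b +666.667ms=4/5b
10) 5333.333ms=32/5b +666.667ms=4/5b
11) 6000.0ms=36/5b +666.667ms=4/5b
12) 6666.667ms=8b +1666.667ms=2b
13) 8333.333ms=10b +1666.667ms=2b
Σ=12b of 12 (72bpm 4/4) — PASS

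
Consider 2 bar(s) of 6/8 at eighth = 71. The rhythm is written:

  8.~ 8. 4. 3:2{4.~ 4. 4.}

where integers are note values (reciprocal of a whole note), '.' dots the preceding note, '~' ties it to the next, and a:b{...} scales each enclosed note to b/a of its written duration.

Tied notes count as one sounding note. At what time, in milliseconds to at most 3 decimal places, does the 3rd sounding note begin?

1. 0.0ms @ 0 + 2535.211ms (3)
2. 2535.211ms @ 3 + 2535.211ms (3)
3. 5070.423ms @ 6 + 3380.282ms (4)
4. 8450.704ms @ 10 + 1690.141ms (2)

note 3 onset = 6b = 5070.423ms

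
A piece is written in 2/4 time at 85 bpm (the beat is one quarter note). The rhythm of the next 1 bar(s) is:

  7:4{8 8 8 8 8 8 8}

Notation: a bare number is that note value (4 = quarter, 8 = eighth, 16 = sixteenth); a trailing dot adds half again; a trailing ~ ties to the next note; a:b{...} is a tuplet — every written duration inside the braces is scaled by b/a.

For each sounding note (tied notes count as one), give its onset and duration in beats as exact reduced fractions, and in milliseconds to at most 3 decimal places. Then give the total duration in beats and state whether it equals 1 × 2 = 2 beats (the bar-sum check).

1) 0.0ms=0b +201.681ms=2/7b
2) 201.681ms=2/7b +201.681ms=2/7b
3) 403.361ms=4/7b +201.681ms=2/7b
4) 605.042ms=6/7b +201.681ms=2/7b
5) 806.723ms=8/7b +201.681ms=2/7b
6) 1008.403ms=10/7b +201.681ms=2/7b
7) 1210.084ms=12/7b +201.681ms=2/7b
Σ=2b of 2 (85bpm 2/4) — PASS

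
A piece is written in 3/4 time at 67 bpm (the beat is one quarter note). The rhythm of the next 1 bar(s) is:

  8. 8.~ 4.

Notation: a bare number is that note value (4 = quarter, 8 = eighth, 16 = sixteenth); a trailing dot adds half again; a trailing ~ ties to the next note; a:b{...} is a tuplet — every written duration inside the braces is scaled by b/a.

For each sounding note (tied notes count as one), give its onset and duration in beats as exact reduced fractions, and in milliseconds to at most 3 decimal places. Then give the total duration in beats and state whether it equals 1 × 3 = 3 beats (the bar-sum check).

1) 0.0ms=0b +671.642ms=3/4b
2) 671.642ms=3/4b +2014.925ms=9/4b
Σ=3b of 3 (67bpm 3/4) — PASS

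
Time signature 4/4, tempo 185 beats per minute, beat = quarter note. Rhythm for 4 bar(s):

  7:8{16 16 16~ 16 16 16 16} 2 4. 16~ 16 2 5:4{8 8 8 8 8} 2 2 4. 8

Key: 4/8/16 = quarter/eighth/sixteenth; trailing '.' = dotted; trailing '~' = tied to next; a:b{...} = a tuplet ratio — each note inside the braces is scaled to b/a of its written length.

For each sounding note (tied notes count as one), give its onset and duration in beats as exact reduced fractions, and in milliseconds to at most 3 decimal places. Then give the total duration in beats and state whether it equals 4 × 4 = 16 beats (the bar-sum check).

1) 0.0ms=0b +92.664ms=2/7b
2) 92.664ms=2/7b +92.664ms=2/7b
3) 185.328ms=4/7b +185.328ms=4/7b
4) 370.656ms=8/7b +92.664ms=2/7b
5) 463.32ms=10/7b +92.664ms=2/7b
6) 555.985ms=12/7b +92.664ms=2/7b
7) 648.649ms=2b +648.649ms=2b
8) 1297.297ms=4b +486.486ms=3/2b
9) 1783.784ms=11/2b +162.162ms=1/2b
10) 1945.946ms=6b +648.649ms=2b
11) 2594.595ms=8b +129.73ms=2/5b
12) 2724.324ms=42/5b +129.73ms=2/5b
13) 2854.054ms=44/5b +129.73ms=2/5b
14) 2983.784ms=46/5b +129.73ms=2/5b
15) 3113.514ms=48/5b +129.73ms=2/5b
16) 3243.243ms=10b +648.649ms=2b
17) 3891.892ms=12b +648.649ms=2b
18) 4540.541ms=14b +486.486ms=3/2b
19) 5027.027ms=31/2b +162.162ms=1/2b
Σ=16b of 16 (185bpm 4/4) — PASS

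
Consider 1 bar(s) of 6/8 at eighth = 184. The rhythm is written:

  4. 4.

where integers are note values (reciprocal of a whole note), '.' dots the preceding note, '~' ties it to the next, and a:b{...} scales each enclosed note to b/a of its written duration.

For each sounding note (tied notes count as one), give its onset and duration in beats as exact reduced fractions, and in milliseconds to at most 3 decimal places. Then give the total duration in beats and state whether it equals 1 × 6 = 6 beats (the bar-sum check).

1) 0.0ms=0b +978.261ms=3b
2) 978.261ms=3b +978.261ms=3b
Σ=6b of 6 (184bpm 6/8) — PASS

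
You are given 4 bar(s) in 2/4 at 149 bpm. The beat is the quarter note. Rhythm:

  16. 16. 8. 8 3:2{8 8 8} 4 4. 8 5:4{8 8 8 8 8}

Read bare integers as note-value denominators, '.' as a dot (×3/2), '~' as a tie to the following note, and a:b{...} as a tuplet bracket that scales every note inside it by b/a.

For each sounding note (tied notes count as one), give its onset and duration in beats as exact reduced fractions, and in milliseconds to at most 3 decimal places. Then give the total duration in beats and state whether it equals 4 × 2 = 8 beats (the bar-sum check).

1) 0.0ms=0b +151.007ms=3/8b
2) 151.007ms=3/8b +151.007ms=3/8b
3) 302.013ms=3/4b +302.013ms=3/4b
4) 604.027ms=3/2b +201.342ms=1/2b
5) 805.369ms=2b +134.228ms=1/3b
6) 939.597ms=7/3b +134.228ms=1/3b
7) 1073.826ms=8/3b +134.228ms=1/3b
8) 1208.054ms=3b +402.685ms=1b
9) 1610.738ms=4b +604.027ms=3/2b
10) 2214.765ms=11/2b +201.342ms=1/2b
11) 2416.107ms=6b +161.074ms=2/5b
12) 2577.181ms=32/5b +161.074ms=2/5b
13) 2738.255ms=34/5b +161.074ms=2/5b
14) 2899.329ms=36/5b +161.074ms=2/5b
15) 3060.403ms=38/5b +161.074ms=2/5b
Σ=8b of 8 (149bpm 2/4) — PASS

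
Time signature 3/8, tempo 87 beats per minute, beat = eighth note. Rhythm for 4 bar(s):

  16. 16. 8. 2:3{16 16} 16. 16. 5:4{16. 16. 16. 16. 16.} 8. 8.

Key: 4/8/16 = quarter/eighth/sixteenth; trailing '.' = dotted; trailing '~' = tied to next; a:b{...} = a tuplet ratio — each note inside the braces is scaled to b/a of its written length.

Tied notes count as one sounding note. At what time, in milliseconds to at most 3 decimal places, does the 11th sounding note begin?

1. 0.0ms @ 0 + 517.241ms (3/4)
2. 517.241ms @ 3/4 + 517.241ms (3/4)
3. 1034.483ms @ 3/2 + 1034.483ms (3/2)
4. 2068.966ms @ 3 + 517.241ms (3/4)
5. 2586.207ms @ 15/4 + 517.241ms (3/4)
6. 3103.448ms @ 9/2 + 517.241ms (3/4)
7. 3620.69ms @ 21/4 + 517.241ms (3/4)
8. 4137.931ms @ 6 + 413.793ms (3/5)
9. 4551.724ms @ 33/5 + 413.793ms (3/5)
10. 4965.517ms @ 36/5 + 413.793ms (3/5)
11. 5379.31ms @ 39/5 + 413.793ms (3/5)
12. 5793.103ms @ 42/5 + 413.793ms (3/5)
13. 6206.897ms @ 9 + 1034.483ms (3/2)
14. 7241.379ms @ 21/2 + 1034.483ms (3/2)

note 11 onset = 39/5b = 5379.31ms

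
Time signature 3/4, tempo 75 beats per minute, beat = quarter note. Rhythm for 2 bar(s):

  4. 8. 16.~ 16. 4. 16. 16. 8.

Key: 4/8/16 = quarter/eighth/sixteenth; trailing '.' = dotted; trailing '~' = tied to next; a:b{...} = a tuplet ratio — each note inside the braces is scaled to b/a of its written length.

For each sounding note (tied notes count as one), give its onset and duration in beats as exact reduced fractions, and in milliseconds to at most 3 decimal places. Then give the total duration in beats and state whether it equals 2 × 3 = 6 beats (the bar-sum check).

1) 0.0ms=0b +1200.0ms=3/2b
2) 1200.0ms=3/2b +600.0ms=3/4b
3) 1800.0ms=9/4b +600.0ms=3/4b
4) 2400.0ms=3b +1200.0ms=3/2b
5) 3600.0ms=9/2b +300.0ms=3/8b
6) 3900.0ms=39/8b +300.0ms=3/8b
7) 4200.0ms=21/4b +600.0ms=3/4b
Σ=6b of 6 (75bpm 3/4) — PASS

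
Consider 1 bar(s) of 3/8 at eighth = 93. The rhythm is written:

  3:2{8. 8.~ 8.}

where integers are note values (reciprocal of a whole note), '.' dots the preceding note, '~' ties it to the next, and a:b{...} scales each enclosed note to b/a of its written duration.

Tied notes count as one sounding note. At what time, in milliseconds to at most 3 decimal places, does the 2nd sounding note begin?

note 2 onset = 1b = 645.161ms

1. 0.0ms @ 0 + 645.161ms (1)
2. 645.161ms @ 1 + 1290.323ms (2)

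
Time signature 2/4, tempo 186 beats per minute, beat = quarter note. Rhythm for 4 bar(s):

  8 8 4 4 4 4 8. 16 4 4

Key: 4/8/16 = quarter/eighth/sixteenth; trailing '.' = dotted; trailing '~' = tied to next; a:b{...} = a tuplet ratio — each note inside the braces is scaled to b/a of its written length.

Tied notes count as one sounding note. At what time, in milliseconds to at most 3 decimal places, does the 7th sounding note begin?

1. 0.0ms @ 0 + 161.29ms (1/2)
2. 161.29ms @ 1/2 + 161.29ms (1/2)
3. 322.581ms @ 1 + 322.581ms (1)
4. 645.161ms @ 2 + 322.581ms (1)
5. 967.742ms @ 3 + 322.581ms (1)
6. 1290.323ms @ 4 + 322.581ms (1)
7. 1612.903ms @ 5 + 241.935ms (3/4)
8. 1854.839ms @ 23/4 + 80.645ms (1/4)
9. 1935.484ms @ 6 + 322.581ms (1)
10. 2258.065ms @ 7 + 322.581ms (1)

note 7 onset = 5b = 1612.903ms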